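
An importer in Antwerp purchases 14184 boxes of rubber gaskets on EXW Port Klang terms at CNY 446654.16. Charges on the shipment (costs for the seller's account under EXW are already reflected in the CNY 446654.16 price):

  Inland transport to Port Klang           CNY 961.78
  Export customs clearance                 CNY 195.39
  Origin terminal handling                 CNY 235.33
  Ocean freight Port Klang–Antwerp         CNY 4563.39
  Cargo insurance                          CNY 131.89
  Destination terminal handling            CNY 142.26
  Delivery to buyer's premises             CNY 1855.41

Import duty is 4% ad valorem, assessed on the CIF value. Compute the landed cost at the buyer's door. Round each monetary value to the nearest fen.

EXW: the seller makes goods available at their premises; the buyer bears all onward costs.
CIF value = EXW price + inland to port + export clearance + origin terminal + freight + insurance = 446654.16 + 961.78 + 195.39 + 235.33 + 4563.39 + 131.89 = 452741.94
Import duty = 452741.94 × 4% = 18109.68
Buyer bears: inland to port 961.78 + export clearance 195.39 + origin terminal 235.33 + freight 4563.39 + insurance 131.89 + destination terminal 142.26 + delivery 1855.41 + duty 18109.68 = 26195.13
Landed cost = invoice 446654.16 + 26195.13 = 472849.29

Total landed cost: CNY 472849.29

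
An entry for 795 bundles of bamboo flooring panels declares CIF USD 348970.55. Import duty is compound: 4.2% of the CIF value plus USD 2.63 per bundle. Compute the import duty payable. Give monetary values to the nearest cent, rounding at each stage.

Ad valorem component: 348970.55 × 4.2% = 14656.76
Specific component: 795 × 2.63 = 2090.85
Import duty = 14656.76 + 2090.85 = 16747.61

Import duty: USD 16747.61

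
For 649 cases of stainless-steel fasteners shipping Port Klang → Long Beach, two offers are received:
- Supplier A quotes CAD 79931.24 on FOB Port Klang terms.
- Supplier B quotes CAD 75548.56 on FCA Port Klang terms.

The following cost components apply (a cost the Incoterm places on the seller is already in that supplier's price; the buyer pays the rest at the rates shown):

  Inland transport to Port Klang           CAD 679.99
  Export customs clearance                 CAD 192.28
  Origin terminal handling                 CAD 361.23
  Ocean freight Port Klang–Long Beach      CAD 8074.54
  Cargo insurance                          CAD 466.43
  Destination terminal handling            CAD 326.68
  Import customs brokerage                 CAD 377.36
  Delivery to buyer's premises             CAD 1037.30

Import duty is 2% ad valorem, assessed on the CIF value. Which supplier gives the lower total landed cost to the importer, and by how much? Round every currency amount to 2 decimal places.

Supplier B is cheaper by CAD 4101.87

Supplier A (FOB):
CIF value = FOB price + freight + insurance = 79931.24 + 8074.54 + 466.43 = 88472.21
Import duty = 88472.21 × 2% = 1769.44
Buyer bears (A): 8074.54 + 466.43 + 326.68 + 377.36 + 1037.30 = 10282.31
Landed cost (A) = invoice 79931.24 + 10282.31 + duty 1769.44 = 91982.99
Supplier B (FCA):
CIF value = FCA price + origin terminal + freight + insurance = 75548.56 + 361.23 + 8074.54 + 466.43 = 84450.76
Import duty = 84450.76 × 2% = 1689.02
Buyer bears (B): 361.23 + 8074.54 + 466.43 + 326.68 + 377.36 + 1037.30 = 10643.54
Landed cost (B) = invoice 75548.56 + 10643.54 + duty 1689.02 = 87881.12
Difference = |91982.99 − 87881.12| = 4101.87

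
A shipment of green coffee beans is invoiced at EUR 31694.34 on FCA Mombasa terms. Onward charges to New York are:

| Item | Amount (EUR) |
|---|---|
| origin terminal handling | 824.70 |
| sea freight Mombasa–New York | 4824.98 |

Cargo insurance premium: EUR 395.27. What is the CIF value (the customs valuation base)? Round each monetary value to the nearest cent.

CIF value: EUR 37739.29

CIF = FCA price + pre-shipment costs + freight + insurance
CIF = 31694.34 + 824.70 + 4824.98 + 395.27 = 37739.29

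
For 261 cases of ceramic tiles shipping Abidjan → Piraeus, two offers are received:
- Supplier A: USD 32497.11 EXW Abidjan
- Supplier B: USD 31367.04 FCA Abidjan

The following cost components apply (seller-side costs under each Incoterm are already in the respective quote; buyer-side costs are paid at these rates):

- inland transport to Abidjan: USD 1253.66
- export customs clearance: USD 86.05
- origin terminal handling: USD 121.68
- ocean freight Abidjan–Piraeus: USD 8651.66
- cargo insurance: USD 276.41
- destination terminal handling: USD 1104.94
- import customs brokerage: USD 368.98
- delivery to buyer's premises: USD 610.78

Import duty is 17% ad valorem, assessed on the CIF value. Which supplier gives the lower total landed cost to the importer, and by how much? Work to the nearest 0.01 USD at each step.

Supplier A (EXW):
CIF value = EXW price + inland to port + export clearance + origin terminal + freight + insurance = 32497.11 + 1253.66 + 86.05 + 121.68 + 8651.66 + 276.41 = 42886.57
Import duty = 42886.57 × 17% = 7290.72
Buyer bears (A): 1253.66 + 86.05 + 121.68 + 8651.66 + 276.41 + 1104.94 + 368.98 + 610.78 = 12474.16
Landed cost (A) = invoice 32497.11 + 12474.16 + duty 7290.72 = 52261.99
Supplier B (FCA):
CIF value = FCA price + origin terminal + freight + insurance = 31367.04 + 121.68 + 8651.66 + 276.41 = 40416.79
Import duty = 40416.79 × 17% = 6870.85
Buyer bears (B): 121.68 + 8651.66 + 276.41 + 1104.94 + 368.98 + 610.78 = 11134.45
Landed cost (B) = invoice 31367.04 + 11134.45 + duty 6870.85 = 49372.34
Difference = |52261.99 − 49372.34| = 2889.65

Supplier B is cheaper by USD 2889.65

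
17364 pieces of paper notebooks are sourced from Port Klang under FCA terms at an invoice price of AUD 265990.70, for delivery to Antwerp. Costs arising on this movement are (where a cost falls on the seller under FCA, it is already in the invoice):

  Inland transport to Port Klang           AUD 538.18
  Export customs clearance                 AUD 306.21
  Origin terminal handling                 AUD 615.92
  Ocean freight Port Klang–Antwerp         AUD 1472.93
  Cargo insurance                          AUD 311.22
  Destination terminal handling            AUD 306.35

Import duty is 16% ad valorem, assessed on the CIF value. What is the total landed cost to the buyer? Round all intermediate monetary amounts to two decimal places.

Total landed cost: AUD 311639.64

FCA: the seller delivers export-cleared goods to the carrier; the buyer bears costs from that point.
Already in the invoice (seller's account under FCA): inland to port, export clearance — exclude.
CIF value = FCA price + origin terminal + freight + insurance = 265990.70 + 615.92 + 1472.93 + 311.22 = 268390.77
Import duty = 268390.77 × 16% = 42942.52
Buyer bears: origin terminal 615.92 + freight 1472.93 + insurance 311.22 + destination terminal 306.35 + duty 42942.52 = 45648.94
Landed cost = invoice 265990.70 + 45648.94 = 311639.64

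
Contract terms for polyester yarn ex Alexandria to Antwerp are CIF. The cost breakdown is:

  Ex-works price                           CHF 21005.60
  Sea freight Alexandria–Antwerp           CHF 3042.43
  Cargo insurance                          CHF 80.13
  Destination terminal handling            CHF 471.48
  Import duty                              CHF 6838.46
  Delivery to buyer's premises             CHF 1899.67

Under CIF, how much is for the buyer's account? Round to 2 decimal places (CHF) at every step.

Buyer's account: CHF 9209.61

CIF: the seller pays costs through ocean freight and marine insurance to the destination port.
Seller's account: goods 21005.60 + freight 3042.43 + insurance 80.13 = 24128.16
Buyer's account: destination terminal 471.48 + duty 6838.46 + delivery 1899.67 = 9209.61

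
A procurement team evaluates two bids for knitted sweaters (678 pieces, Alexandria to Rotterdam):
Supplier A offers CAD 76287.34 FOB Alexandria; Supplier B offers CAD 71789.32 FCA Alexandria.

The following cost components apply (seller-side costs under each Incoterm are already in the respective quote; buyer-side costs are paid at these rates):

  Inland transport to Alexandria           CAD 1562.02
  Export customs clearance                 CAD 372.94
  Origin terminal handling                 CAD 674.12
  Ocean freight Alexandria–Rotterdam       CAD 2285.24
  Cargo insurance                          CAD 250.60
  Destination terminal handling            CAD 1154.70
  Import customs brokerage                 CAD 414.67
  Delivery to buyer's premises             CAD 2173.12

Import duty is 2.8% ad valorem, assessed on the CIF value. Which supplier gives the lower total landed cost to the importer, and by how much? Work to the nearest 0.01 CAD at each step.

Supplier A (FOB):
CIF value = FOB price + freight + insurance = 76287.34 + 2285.24 + 250.60 = 78823.18
Import duty = 78823.18 × 2.8% = 2207.05
Buyer bears (A): 2285.24 + 250.60 + 1154.70 + 414.67 + 2173.12 = 6278.33
Landed cost (A) = invoice 76287.34 + 6278.33 + duty 2207.05 = 84772.72
Supplier B (FCA):
CIF value = FCA price + origin terminal + freight + insurance = 71789.32 + 674.12 + 2285.24 + 250.60 = 74999.28
Import duty = 74999.28 × 2.8% = 2099.98
Buyer bears (B): 674.12 + 2285.24 + 250.60 + 1154.70 + 414.67 + 2173.12 = 6952.45
Landed cost (B) = invoice 71789.32 + 6952.45 + duty 2099.98 = 80841.75
Difference = |84772.72 − 80841.75| = 3930.97

Supplier B is cheaper by CAD 3930.97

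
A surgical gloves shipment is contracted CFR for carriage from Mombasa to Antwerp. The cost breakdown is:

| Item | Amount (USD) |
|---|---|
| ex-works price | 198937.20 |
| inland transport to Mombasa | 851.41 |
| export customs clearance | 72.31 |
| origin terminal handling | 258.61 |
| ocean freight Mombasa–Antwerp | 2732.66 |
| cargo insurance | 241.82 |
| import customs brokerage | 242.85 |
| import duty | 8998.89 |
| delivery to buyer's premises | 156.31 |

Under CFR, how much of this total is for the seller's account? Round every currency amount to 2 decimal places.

CFR: the seller pays costs through ocean freight to the destination port, but not insurance.
Seller's account: goods 198937.20 + inland to port 851.41 + export clearance 72.31 + origin terminal 258.61 + freight 2732.66 = 202852.19
Buyer's account: insurance 241.82 + brokerage 242.85 + duty 8998.89 + delivery 156.31 = 9639.87

Seller's account: USD 202852.19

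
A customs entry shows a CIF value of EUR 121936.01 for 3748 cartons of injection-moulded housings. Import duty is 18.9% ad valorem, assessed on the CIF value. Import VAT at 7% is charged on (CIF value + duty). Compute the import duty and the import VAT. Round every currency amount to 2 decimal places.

Import duty: EUR 23045.91; import VAT: EUR 10148.73

Import duty = 121936.01 × 18.9% = 23045.91
VAT base = CIF + duty = 121936.01 + 23045.91 = 144981.92
Import VAT = 144981.92 × 7% = 10148.73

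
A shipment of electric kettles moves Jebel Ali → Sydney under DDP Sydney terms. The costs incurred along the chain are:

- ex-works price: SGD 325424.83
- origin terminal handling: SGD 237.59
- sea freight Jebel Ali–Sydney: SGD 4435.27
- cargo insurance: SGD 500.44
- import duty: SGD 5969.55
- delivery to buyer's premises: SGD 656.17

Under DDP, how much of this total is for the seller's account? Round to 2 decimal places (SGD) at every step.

DDP: the seller bears all costs including import duty.
Seller's account: goods 325424.83 + origin terminal 237.59 + freight 4435.27 + insurance 500.44 + duty 5969.55 + delivery 656.17 = 337223.85
Buyer's account: 0.00

Seller's account: SGD 337223.85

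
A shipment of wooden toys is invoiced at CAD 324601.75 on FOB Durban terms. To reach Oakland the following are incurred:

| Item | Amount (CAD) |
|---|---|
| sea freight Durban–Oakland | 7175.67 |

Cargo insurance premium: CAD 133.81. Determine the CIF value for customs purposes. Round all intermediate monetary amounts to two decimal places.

CIF = FOB price + freight + insurance
CIF = 324601.75 + 7175.67 + 133.81 = 331911.23

CIF value: CAD 331911.23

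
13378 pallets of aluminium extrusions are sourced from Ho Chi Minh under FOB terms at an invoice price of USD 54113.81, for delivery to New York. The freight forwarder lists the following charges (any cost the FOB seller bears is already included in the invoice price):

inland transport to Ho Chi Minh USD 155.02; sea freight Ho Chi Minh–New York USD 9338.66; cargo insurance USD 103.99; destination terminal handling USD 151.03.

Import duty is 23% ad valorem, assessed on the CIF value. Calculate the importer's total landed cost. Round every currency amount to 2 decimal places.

Total landed cost: USD 78325.48

FOB: the seller bears costs until goods are on board at the origin port; the buyer bears freight, insurance and all costs thereafter.
Already in the invoice (seller's account under FOB): inland to port — exclude.
CIF value = FOB price + freight + insurance = 54113.81 + 9338.66 + 103.99 = 63556.46
Import duty = 63556.46 × 23% = 14617.99
Buyer bears: freight 9338.66 + insurance 103.99 + destination terminal 151.03 + duty 14617.99 = 24211.67
Landed cost = invoice 54113.81 + 24211.67 = 78325.48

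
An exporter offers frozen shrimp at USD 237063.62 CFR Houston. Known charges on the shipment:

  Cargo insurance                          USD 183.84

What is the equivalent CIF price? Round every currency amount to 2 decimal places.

CIF price: USD 237247.46

From CFR to CIF, the seller additionally bears: insurance.
CIF price = 237063.62 + 183.84 = 237247.46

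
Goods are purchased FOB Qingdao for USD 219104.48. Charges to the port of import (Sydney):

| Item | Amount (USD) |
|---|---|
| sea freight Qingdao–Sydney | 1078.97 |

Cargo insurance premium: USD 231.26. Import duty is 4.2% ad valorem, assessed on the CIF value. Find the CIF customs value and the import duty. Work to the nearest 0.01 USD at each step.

CIF value: USD 220414.71; import duty: USD 9257.42

CIF = FOB price + freight + insurance
CIF = 219104.48 + 1078.97 + 231.26 = 220414.71
Import duty = 220414.71 × 4.2% = 9257.42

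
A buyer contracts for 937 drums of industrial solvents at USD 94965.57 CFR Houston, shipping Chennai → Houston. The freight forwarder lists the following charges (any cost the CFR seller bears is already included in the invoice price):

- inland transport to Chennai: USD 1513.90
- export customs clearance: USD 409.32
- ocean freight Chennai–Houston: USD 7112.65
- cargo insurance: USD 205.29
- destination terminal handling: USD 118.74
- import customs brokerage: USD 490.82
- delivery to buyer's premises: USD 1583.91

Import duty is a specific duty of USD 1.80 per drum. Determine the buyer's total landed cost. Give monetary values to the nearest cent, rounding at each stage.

CFR: the seller pays costs through ocean freight to the destination port, but not insurance.
Already in the invoice (seller's account under CFR): inland to port, export clearance, freight — exclude.
CIF value = CFR price + insurance = 94965.57 + 205.29 = 95170.86
Import duty = 937 × 1.80 = 1686.60
Buyer bears: insurance 205.29 + destination terminal 118.74 + brokerage 490.82 + delivery 1583.91 + duty 1686.60 = 4085.36
Landed cost = invoice 94965.57 + 4085.36 = 99050.93

Total landed cost: USD 99050.93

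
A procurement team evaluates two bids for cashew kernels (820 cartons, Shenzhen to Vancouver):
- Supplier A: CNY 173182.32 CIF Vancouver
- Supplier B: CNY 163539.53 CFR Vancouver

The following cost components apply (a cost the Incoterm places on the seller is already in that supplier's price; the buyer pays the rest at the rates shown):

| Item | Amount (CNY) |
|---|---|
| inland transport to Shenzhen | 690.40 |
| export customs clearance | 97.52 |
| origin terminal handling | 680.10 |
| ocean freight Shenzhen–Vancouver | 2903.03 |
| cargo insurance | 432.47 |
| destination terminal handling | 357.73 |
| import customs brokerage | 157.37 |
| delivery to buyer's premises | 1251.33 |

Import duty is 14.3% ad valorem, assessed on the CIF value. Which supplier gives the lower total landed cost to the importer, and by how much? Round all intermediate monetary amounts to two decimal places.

Supplier B is cheaper by CNY 10527.39

Supplier A (CIF):
The CIF price already equals the CIF value: 173182.32
Import duty = 173182.32 × 14.3% = 24765.07
Buyer bears (A): 357.73 + 157.37 + 1251.33 = 1766.43
Landed cost (A) = invoice 173182.32 + 1766.43 + duty 24765.07 = 199713.82
Supplier B (CFR):
CIF value = CFR price + insurance = 163539.53 + 432.47 = 163972.00
Import duty = 163972.00 × 14.3% = 23448.00
Buyer bears (B): 432.47 + 357.73 + 157.37 + 1251.33 = 2198.90
Landed cost (B) = invoice 163539.53 + 2198.90 + duty 23448.00 = 189186.43
Difference = |199713.82 − 189186.43| = 10527.39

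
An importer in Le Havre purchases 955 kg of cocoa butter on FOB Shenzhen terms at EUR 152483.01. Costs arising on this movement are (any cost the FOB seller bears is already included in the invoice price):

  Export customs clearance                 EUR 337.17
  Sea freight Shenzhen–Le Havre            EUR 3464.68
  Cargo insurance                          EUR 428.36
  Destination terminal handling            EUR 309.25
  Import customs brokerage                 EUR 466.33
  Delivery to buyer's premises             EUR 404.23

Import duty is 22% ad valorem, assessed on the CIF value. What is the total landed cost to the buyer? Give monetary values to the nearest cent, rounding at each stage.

Total landed cost: EUR 191958.59

FOB: the seller bears costs until goods are on board at the origin port; the buyer bears freight, insurance and all costs thereafter.
Already in the invoice (seller's account under FOB): export clearance — exclude.
CIF value = FOB price + freight + insurance = 152483.01 + 3464.68 + 428.36 = 156376.05
Import duty = 156376.05 × 22% = 34402.73
Buyer bears: freight 3464.68 + insurance 428.36 + destination terminal 309.25 + brokerage 466.33 + delivery 404.23 + duty 34402.73 = 39475.58
Landed cost = invoice 152483.01 + 39475.58 = 191958.59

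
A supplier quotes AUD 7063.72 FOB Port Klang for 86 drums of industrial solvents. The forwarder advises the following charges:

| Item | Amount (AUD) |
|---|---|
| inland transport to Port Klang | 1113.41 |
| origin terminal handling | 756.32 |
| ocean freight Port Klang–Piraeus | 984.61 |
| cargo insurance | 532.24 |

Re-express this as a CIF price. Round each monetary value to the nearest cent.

CIF price: AUD 8580.57

Not relevant to the conversion: origin terminal, inland to port — on the seller under both FOB and CIF; already in the FOB price and stays in the CIF price.
From FOB to CIF, the seller additionally bears: freight, insurance.
CIF price = 7063.72 + 984.61 + 532.24 = 8580.57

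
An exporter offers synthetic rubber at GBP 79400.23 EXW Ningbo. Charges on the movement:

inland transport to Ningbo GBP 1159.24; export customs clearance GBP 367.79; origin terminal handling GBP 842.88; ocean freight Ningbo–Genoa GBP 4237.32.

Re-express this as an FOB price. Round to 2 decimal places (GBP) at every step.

Not relevant to the conversion: freight — on the buyer under both terms; not part of either seller's price.
From EXW to FOB, the seller additionally bears: inland to port, export clearance, origin terminal.
FOB price = 79400.23 + 1159.24 + 367.79 + 842.88 = 81770.14

FOB price: GBP 81770.14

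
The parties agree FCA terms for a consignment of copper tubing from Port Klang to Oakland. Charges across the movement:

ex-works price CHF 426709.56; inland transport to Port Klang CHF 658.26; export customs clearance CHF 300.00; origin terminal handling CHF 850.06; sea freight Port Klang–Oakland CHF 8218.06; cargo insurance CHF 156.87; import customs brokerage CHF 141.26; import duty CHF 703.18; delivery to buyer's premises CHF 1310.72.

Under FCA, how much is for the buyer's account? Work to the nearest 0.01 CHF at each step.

Buyer's account: CHF 11380.15

FCA: the seller delivers export-cleared goods to the carrier; the buyer bears costs from that point.
Seller's account: goods 426709.56 + inland to port 658.26 + export clearance 300.00 = 427667.82
Buyer's account: origin terminal 850.06 + freight 8218.06 + insurance 156.87 + brokerage 141.26 + duty 703.18 + delivery 1310.72 = 11380.15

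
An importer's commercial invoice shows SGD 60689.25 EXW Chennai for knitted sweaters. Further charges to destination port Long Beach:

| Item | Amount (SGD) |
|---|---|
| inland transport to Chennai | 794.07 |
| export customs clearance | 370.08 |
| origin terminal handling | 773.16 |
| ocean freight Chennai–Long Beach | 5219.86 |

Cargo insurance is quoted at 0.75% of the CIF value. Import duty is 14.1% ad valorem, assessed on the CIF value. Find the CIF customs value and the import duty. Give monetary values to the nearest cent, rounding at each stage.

CIF value: SGD 68359.11; import duty: SGD 9638.63

Let C be the CIF value. C = EXW price + pre-shipment costs + freight + 0.75% × C
C − 0.75% × C = 60689.25 + 794.07 + 370.08 + 773.16 + 5219.86
0.9925 × C = 67846.42
C = 67846.42 / 0.9925 = 68359.11
Insurance premium = 0.75% × 68359.11 = 512.69
Import duty = 68359.11 × 14.1% = 9638.63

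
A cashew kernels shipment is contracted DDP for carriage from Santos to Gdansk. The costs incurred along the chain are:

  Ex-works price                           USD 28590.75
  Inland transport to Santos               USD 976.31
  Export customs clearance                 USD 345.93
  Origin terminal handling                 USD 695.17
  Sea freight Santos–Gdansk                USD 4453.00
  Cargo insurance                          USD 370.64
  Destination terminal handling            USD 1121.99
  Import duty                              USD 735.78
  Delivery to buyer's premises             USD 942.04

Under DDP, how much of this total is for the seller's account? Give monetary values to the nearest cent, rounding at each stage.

DDP: the seller bears all costs including import duty.
Seller's account: goods 28590.75 + inland to port 976.31 + export clearance 345.93 + origin terminal 695.17 + freight 4453.00 + insurance 370.64 + destination terminal 1121.99 + duty 735.78 + delivery 942.04 = 38231.61
Buyer's account: 0.00

Seller's account: USD 38231.61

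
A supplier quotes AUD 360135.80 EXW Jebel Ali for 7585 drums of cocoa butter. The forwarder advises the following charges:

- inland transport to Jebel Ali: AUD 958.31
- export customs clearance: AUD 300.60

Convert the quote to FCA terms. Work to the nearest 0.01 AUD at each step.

FCA price: AUD 361394.71

From EXW to FCA, the seller additionally bears: inland to port, export clearance.
FCA price = 360135.80 + 958.31 + 300.60 = 361394.71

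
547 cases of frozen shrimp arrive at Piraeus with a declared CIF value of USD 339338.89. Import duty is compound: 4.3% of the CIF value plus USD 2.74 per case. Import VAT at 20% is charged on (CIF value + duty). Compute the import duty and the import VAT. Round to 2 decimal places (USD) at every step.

Ad valorem component: 339338.89 × 4.3% = 14591.57
Specific component: 547 × 2.74 = 1498.78
Import duty = 14591.57 + 1498.78 = 16090.35
VAT base = CIF + duty = 339338.89 + 16090.35 = 355429.24
Import VAT = 355429.24 × 20% = 71085.85

Import duty: USD 16090.35; import VAT: USD 71085.85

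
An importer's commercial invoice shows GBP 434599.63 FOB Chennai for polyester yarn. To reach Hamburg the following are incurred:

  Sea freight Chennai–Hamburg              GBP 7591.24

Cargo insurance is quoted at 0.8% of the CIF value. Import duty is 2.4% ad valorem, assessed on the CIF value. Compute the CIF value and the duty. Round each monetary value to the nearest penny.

CIF value: GBP 445756.93; import duty: GBP 10698.17

Let C be the CIF value. C = FOB price + freight + 0.8% × C
C − 0.8% × C = 434599.63 + 7591.24
0.992 × C = 442190.87
C = 442190.87 / 0.992 = 445756.93
Insurance premium = 0.8% × 445756.93 = 3566.06
Import duty = 445756.93 × 2.4% = 10698.17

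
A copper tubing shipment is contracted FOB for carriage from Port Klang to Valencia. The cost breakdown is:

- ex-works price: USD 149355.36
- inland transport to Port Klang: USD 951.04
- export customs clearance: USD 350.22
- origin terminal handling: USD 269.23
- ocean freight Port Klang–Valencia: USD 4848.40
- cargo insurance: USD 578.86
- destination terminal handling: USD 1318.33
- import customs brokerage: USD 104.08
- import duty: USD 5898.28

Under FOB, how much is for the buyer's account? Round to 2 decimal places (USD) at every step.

Buyer's account: USD 12747.95

FOB: the seller bears costs until goods are on board at the origin port; the buyer bears freight, insurance and all costs thereafter.
Seller's account: goods 149355.36 + inland to port 951.04 + export clearance 350.22 + origin terminal 269.23 = 150925.85
Buyer's account: freight 4848.40 + insurance 578.86 + destination terminal 1318.33 + brokerage 104.08 + duty 5898.28 = 12747.95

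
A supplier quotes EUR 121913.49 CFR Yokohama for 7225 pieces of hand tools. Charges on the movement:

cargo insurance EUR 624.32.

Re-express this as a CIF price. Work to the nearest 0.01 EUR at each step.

CIF price: EUR 122537.81

From CFR to CIF, the seller additionally bears: insurance.
CIF price = 121913.49 + 624.32 = 122537.81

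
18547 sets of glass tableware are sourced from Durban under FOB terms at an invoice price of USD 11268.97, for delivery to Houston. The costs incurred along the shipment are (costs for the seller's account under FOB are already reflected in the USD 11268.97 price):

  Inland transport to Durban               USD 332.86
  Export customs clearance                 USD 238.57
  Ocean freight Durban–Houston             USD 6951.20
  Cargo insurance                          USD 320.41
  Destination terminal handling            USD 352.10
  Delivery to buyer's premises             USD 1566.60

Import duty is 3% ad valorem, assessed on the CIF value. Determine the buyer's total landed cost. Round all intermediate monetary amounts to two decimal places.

FOB: the seller bears costs until goods are on board at the origin port; the buyer bears freight, insurance and all costs thereafter.
Already in the invoice (seller's account under FOB): inland to port, export clearance — exclude.
CIF value = FOB price + freight + insurance = 11268.97 + 6951.20 + 320.41 = 18540.58
Import duty = 18540.58 × 3% = 556.22
Buyer bears: freight 6951.20 + insurance 320.41 + destination terminal 352.10 + delivery 1566.60 + duty 556.22 = 9746.53
Landed cost = invoice 11268.97 + 9746.53 = 21015.50

Total landed cost: USD 21015.50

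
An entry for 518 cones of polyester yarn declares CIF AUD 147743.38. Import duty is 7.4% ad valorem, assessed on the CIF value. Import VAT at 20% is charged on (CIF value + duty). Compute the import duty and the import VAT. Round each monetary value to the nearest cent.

Import duty = 147743.38 × 7.4% = 10933.01
VAT base = CIF + duty = 147743.38 + 10933.01 = 158676.39
Import VAT = 158676.39 × 20% = 31735.28

Import duty: AUD 10933.01; import VAT: AUD 31735.28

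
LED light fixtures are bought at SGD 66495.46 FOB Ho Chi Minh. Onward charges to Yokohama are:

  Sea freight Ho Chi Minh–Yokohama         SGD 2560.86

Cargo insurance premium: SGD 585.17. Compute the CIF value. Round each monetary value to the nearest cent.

CIF value: SGD 69641.49

CIF = FOB price + freight + insurance
CIF = 66495.46 + 2560.86 + 585.17 = 69641.49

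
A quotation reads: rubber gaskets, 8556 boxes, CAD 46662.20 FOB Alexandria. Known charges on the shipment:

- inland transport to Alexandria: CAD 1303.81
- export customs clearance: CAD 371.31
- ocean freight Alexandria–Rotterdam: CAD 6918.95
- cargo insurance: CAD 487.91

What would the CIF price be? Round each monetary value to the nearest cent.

CIF price: CAD 54069.06

Not relevant to the conversion: inland to port, export clearance — on the seller under both FOB and CIF; already in the FOB price and stays in the CIF price.
From FOB to CIF, the seller additionally bears: freight, insurance.
CIF price = 46662.20 + 6918.95 + 487.91 = 54069.06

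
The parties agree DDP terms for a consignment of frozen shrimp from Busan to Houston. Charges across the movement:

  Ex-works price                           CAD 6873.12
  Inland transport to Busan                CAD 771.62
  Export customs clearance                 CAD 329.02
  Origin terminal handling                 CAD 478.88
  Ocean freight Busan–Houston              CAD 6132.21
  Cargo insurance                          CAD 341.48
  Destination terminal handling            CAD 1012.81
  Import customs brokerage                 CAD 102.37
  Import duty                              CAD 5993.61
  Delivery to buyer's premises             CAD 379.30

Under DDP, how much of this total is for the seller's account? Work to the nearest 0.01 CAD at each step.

Seller's account: CAD 22414.42

DDP: the seller bears all costs including import duty.
Seller's account: goods 6873.12 + inland to port 771.62 + export clearance 329.02 + origin terminal 478.88 + freight 6132.21 + insurance 341.48 + destination terminal 1012.81 + brokerage 102.37 + duty 5993.61 + delivery 379.30 = 22414.42
Buyer's account: 0.00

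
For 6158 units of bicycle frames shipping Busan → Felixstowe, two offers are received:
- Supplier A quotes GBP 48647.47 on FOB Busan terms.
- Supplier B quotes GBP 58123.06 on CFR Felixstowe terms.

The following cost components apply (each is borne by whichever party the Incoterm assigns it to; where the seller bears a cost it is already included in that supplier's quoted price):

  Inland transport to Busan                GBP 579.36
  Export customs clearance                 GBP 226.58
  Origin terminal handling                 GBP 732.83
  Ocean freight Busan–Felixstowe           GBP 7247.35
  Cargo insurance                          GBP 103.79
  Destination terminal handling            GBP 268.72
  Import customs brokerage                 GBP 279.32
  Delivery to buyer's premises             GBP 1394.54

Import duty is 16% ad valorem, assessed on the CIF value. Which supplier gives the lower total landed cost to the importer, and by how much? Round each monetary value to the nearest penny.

Supplier A (FOB):
CIF value = FOB price + freight + insurance = 48647.47 + 7247.35 + 103.79 = 55998.61
Import duty = 55998.61 × 16% = 8959.78
Buyer bears (A): 7247.35 + 103.79 + 268.72 + 279.32 + 1394.54 = 9293.72
Landed cost (A) = invoice 48647.47 + 9293.72 + duty 8959.78 = 66900.97
Supplier B (CFR):
CIF value = CFR price + insurance = 58123.06 + 103.79 = 58226.85
Import duty = 58226.85 × 16% = 9316.30
Buyer bears (B): 103.79 + 268.72 + 279.32 + 1394.54 = 2046.37
Landed cost (B) = invoice 58123.06 + 2046.37 + duty 9316.30 = 69485.73
Difference = |66900.97 − 69485.73| = 2584.76

Supplier A is cheaper by GBP 2584.76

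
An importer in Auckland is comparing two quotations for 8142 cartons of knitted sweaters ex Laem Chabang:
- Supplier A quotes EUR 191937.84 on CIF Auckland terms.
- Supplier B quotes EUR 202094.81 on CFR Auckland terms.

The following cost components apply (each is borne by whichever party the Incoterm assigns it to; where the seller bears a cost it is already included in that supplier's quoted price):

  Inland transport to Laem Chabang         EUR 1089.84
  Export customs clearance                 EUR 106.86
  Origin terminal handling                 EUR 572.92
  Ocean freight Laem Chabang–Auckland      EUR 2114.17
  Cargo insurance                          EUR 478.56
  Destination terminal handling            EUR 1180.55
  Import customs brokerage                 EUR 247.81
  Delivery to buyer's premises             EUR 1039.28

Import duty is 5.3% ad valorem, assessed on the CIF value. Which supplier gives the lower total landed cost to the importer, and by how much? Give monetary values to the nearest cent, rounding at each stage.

Supplier A is cheaper by EUR 11199.21

Supplier A (CIF):
The CIF price already equals the CIF value: 191937.84
Import duty = 191937.84 × 5.3% = 10172.71
Buyer bears (A): 1180.55 + 247.81 + 1039.28 = 2467.64
Landed cost (A) = invoice 191937.84 + 2467.64 + duty 10172.71 = 204578.19
Supplier B (CFR):
CIF value = CFR price + insurance = 202094.81 + 478.56 = 202573.37
Import duty = 202573.37 × 5.3% = 10736.39
Buyer bears (B): 478.56 + 1180.55 + 247.81 + 1039.28 = 2946.20
Landed cost (B) = invoice 202094.81 + 2946.20 + duty 10736.39 = 215777.40
Difference = |204578.19 − 215777.40| = 11199.21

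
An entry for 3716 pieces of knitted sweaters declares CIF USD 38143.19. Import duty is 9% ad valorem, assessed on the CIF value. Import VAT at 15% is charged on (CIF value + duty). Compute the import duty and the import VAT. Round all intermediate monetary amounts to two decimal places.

Import duty: USD 3432.89; import VAT: USD 6236.41

Import duty = 38143.19 × 9% = 3432.89
VAT base = CIF + duty = 38143.19 + 3432.89 = 41576.08
Import VAT = 41576.08 × 15% = 6236.41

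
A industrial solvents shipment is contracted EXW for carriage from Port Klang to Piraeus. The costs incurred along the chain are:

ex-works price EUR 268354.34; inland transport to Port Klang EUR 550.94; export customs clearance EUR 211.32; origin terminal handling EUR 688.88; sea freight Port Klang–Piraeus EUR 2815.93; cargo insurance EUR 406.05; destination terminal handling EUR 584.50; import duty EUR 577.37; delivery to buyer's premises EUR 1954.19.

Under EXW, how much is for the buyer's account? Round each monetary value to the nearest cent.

EXW: the seller makes goods available at their premises; the buyer bears all onward costs.
Seller's account: goods 268354.34 = 268354.34
Buyer's account: inland to port 550.94 + export clearance 211.32 + origin terminal 688.88 + freight 2815.93 + insurance 406.05 + destination terminal 584.50 + duty 577.37 + delivery 1954.19 = 7789.18

Buyer's account: EUR 7789.18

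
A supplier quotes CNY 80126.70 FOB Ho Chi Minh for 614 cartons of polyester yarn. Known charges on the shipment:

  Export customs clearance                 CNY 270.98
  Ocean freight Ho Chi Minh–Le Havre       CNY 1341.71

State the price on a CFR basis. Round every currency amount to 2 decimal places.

CFR price: CNY 81468.41

Not relevant to the conversion: export clearance — on the seller under both FOB and CFR; already in the FOB price and stays in the CFR price.
From FOB to CFR, the seller additionally bears: freight.
CFR price = 80126.70 + 1341.71 = 81468.41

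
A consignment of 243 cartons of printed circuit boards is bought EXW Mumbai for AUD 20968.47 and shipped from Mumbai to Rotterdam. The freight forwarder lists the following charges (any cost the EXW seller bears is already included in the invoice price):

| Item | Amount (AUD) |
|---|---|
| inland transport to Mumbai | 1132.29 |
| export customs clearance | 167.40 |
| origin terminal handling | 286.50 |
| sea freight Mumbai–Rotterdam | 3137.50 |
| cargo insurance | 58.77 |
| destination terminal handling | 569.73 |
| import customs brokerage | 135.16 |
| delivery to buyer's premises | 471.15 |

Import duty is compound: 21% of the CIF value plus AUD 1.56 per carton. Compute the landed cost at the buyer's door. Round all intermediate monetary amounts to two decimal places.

EXW: the seller makes goods available at their premises; the buyer bears all onward costs.
CIF value = EXW price + inland to port + export clearance + origin terminal + freight + insurance = 20968.47 + 1132.29 + 167.40 + 286.50 + 3137.50 + 58.77 = 25750.93
Ad valorem component: 25750.93 × 21% = 5407.70
Specific component: 243 × 1.56 = 379.08
Import duty = 5407.70 + 379.08 = 5786.78
Buyer bears: inland to port 1132.29 + export clearance 167.40 + origin terminal 286.50 + freight 3137.50 + insurance 58.77 + destination terminal 569.73 + brokerage 135.16 + delivery 471.15 + duty 5786.78 = 11745.28
Landed cost = invoice 20968.47 + 11745.28 = 32713.75

Total landed cost: AUD 32713.75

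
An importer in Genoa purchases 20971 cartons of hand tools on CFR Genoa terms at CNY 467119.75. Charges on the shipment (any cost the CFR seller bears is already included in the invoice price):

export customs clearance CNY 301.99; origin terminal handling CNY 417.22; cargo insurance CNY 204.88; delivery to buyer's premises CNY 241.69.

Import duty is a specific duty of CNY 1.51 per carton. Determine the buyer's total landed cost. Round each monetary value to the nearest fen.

Total landed cost: CNY 499232.53

CFR: the seller pays costs through ocean freight to the destination port, but not insurance.
Already in the invoice (seller's account under CFR): export clearance, origin terminal — exclude.
CIF value = CFR price + insurance = 467119.75 + 204.88 = 467324.63
Import duty = 20971 × 1.51 = 31666.21
Buyer bears: insurance 204.88 + delivery 241.69 + duty 31666.21 = 32112.78
Landed cost = invoice 467119.75 + 32112.78 = 499232.53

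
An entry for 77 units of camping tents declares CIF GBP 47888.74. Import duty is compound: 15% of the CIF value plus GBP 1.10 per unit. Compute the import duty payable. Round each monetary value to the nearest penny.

Ad valorem component: 47888.74 × 15% = 7183.31
Specific component: 77 × 1.10 = 84.70
Import duty = 7183.31 + 84.70 = 7268.01

Import duty: GBP 7268.01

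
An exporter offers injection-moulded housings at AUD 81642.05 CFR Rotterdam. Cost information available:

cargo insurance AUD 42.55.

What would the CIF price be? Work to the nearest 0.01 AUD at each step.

CIF price: AUD 81684.60

From CFR to CIF, the seller additionally bears: insurance.
CIF price = 81642.05 + 42.55 = 81684.60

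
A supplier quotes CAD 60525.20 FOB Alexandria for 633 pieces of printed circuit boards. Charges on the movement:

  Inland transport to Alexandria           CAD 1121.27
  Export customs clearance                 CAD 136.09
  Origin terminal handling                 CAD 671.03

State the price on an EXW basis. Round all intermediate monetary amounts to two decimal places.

EXW price: CAD 58596.81

From FOB to EXW, the seller no longer bears: inland to port, export clearance, origin terminal.
EXW price = 60525.20 − 1121.27 − 136.09 − 671.03 = 58596.81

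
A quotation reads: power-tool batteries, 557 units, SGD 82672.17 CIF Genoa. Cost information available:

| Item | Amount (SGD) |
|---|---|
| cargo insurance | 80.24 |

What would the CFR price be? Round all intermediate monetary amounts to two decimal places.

From CIF to CFR, the seller no longer bears: insurance.
CFR price = 82672.17 − 80.24 = 82591.93

CFR price: SGD 82591.93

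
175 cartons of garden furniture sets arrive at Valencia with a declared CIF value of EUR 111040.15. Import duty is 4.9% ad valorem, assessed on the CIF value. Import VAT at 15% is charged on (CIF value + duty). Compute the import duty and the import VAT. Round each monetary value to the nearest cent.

Import duty: EUR 5440.97; import VAT: EUR 17472.17

Import duty = 111040.15 × 4.9% = 5440.97
VAT base = CIF + duty = 111040.15 + 5440.97 = 116481.12
Import VAT = 116481.12 × 15% = 17472.17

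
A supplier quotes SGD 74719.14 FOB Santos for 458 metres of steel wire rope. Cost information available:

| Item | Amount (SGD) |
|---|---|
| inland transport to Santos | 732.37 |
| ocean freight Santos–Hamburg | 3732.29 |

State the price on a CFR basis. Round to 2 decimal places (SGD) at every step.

Not relevant to the conversion: inland to port — on the seller under both FOB and CFR; already in the FOB price and stays in the CFR price.
From FOB to CFR, the seller additionally bears: freight.
CFR price = 74719.14 + 3732.29 = 78451.43

CFR price: SGD 78451.43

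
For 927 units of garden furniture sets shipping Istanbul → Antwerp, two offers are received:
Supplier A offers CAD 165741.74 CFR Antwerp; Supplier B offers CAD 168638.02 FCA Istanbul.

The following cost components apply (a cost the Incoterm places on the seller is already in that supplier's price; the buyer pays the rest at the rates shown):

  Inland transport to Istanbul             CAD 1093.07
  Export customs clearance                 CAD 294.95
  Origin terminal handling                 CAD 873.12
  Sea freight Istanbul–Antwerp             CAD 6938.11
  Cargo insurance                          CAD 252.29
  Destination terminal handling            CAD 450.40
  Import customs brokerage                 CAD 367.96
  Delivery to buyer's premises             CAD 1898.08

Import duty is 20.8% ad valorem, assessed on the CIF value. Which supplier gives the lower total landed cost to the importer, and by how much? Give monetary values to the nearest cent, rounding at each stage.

Supplier A is cheaper by CAD 12934.67

Supplier A (CFR):
CIF value = CFR price + insurance = 165741.74 + 252.29 = 165994.03
Import duty = 165994.03 × 20.8% = 34526.76
Buyer bears (A): 252.29 + 450.40 + 367.96 + 1898.08 = 2968.73
Landed cost (A) = invoice 165741.74 + 2968.73 + duty 34526.76 = 203237.23
Supplier B (FCA):
CIF value = FCA price + origin terminal + freight + insurance = 168638.02 + 873.12 + 6938.11 + 252.29 = 176701.54
Import duty = 176701.54 × 20.8% = 36753.92
Buyer bears (B): 873.12 + 6938.11 + 252.29 + 450.40 + 367.96 + 1898.08 = 10779.96
Landed cost (B) = invoice 168638.02 + 10779.96 + duty 36753.92 = 216171.90
Difference = |203237.23 − 216171.90| = 12934.67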